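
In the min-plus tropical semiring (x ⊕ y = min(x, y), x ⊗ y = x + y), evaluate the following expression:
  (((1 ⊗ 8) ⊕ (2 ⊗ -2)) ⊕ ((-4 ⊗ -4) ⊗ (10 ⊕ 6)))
(((1 ⊗ 8) ⊕ (2 ⊗ -2)) ⊕ ((-4 ⊗ -4) ⊗ (10 ⊕ 6))) = -2

Expand innermost to outermost. Recall ⊕ takes the minimum of its arguments and ⊗ takes their sum. Working out the expression (((1 ⊗ 8) ⊕ (2 ⊗ -2)) ⊕ ((-4 ⊗ -4) ⊗ (10 ⊕ 6))) gives -2.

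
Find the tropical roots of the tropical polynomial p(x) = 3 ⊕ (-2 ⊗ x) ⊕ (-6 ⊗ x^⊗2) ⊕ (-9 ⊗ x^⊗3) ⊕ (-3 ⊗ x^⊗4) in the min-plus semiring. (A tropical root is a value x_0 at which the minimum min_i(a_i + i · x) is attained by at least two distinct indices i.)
Roots: {-6, 3, 4, 5}

Each tropical root is a break point of the lower envelope of the lines y = a_i + i · x (there are 5 lines, with slopes 0, 1, ..., 4). Only the lines that attain the minimum somewhere contribute to roots; other lines are dominated. Here the surviving (envelope) indices are i = 4, i = 3, i = 2, i = 1, i = 0.
Intersections between consecutive envelope lines give the roots: for adjacent envelope indices i < j the intersection is x = (a_i − a_j) / (j − i). Reading off the sorted break points: {-6, 3, 4, 5}.
Verification: at each break x_0, at least two indices attain the minimum of min_i(a_i + i · x_0).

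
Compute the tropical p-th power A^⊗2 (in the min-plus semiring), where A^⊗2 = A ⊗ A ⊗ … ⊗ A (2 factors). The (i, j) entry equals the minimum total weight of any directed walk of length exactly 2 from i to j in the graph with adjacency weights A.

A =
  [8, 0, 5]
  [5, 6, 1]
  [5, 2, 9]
A^⊗2 =
  [5, 6, 1]
  [6, 3, 7]
  [7, 5, 3]

Each entry (A^⊗2)_ij equals the minimum over all length-2 walks i = v_0 → v_1 → … → v_2 = j of Σ_t A[v_t][v_{t+1}]. For example, for (i, j) = (0, 2) we minimise over 3 possible intermediate vertex sequences; the minimum is 1, attained along the walk 0 → 1 → 2.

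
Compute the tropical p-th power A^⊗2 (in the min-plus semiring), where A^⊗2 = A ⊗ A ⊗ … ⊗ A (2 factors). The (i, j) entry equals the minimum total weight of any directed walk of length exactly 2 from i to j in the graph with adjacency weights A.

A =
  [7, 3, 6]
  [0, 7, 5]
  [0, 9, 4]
A^⊗2 =
  [3, 10, 8]
  [5, 3, 6]
  [4, 3, 6]

Each entry (A^⊗2)_ij equals the minimum over all length-2 walks i = v_0 → v_1 → … → v_2 = j of Σ_t A[v_t][v_{t+1}]. For example, for (i, j) = (0, 2) we minimise over 3 possible intermediate vertex sequences; the minimum is 8, attained along the walk 0 → 1 → 2.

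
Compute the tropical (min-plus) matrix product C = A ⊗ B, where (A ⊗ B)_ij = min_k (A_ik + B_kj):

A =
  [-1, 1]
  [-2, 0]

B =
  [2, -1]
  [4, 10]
A ⊗ B =
  [1, -2]
  [0, -3]

Apply the min-plus product entry-by-entry:
  C[0][0] = min over k of (A[0][0] + B[0][0] = -1 + 2 = 1, A[0][1] + B[1][0] = 1 + 4 = 5) = 1 (attained at k = 0)
  C[0][1] = min over k of (A[0][0] + B[0][1] = -1 + -1 = -2, A[0][1] + B[1][1] = 1 + 10 = 11) = -2 (attained at k = 0)
  C[1][0] = min over k of (A[1][0] + B[0][0] = -2 + 2 = 0, A[1][1] + B[1][0] = 0 + 4 = 4) = 0 (attained at k = 0)
  C[1][1] = min over k of (A[1][0] + B[0][1] = -2 + -1 = -3, A[1][1] + B[1][1] = 0 + 10 = 10) = -3 (attained at k = 0)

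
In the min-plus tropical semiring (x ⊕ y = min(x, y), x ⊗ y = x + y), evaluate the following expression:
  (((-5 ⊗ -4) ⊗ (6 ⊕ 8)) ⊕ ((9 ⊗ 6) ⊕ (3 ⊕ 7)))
(((-5 ⊗ -4) ⊗ (6 ⊕ 8)) ⊕ ((9 ⊗ 6) ⊕ (3 ⊕ 7))) = -3

Expand innermost to outermost. Recall ⊕ takes the minimum of its arguments and ⊗ takes their sum. Working out the expression (((-5 ⊗ -4) ⊗ (6 ⊕ 8)) ⊕ ((9 ⊗ 6) ⊕ (3 ⊕ 7))) gives -3.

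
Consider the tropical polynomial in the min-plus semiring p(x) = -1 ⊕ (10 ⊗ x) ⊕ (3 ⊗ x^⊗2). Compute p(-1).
p(-1) = -1

A tropical monomial a ⊗ x^⊗i evaluates to a + i · x. Evaluating each term at x = -1:
  Term 0 contributes -1 + 0 · -1 = -1
  Term 1 contributes 10 + 1 · -1 = 9
  Term 2 contributes 3 + 2 · -1 = 1
p(-1) = ⊕ of these = min[-1, 9, 1] = -1.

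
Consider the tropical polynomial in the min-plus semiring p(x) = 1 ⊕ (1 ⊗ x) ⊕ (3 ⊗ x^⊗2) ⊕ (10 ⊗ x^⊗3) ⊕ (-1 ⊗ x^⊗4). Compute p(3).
p(3) = 1

A tropical monomial a ⊗ x^⊗i evaluates to a + i · x. Evaluating each term at x = 3:
  Term 0 contributes 1 + 0 · 3 = 1
  Term 1 contributes 1 + 1 · 3 = 4
  Term 2 contributes 3 + 2 · 3 = 9
  Term 3 contributes 10 + 3 · 3 = 19
  Term 4 contributes -1 + 4 · 3 = 11
p(3) = ⊕ of these = min[1, 4, 9, 19, 11] = 1.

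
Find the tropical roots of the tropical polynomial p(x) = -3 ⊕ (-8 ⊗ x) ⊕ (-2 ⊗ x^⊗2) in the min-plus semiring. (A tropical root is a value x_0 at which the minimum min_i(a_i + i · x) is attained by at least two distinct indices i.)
Roots: {-6, 5}

Each tropical root is a break point of the lower envelope of the lines y = a_i + i · x (there are 3 lines, with slopes 0, 1, ..., 2). Only the lines that attain the minimum somewhere contribute to roots; other lines are dominated. Here the surviving (envelope) indices are i = 2, i = 1, i = 0.
Intersections between consecutive envelope lines give the roots: for adjacent envelope indices i < j the intersection is x = (a_i − a_j) / (j − i). Reading off the sorted break points: {-6, 5}.
Verification: at each break x_0, at least two indices attain the minimum of min_i(a_i + i · x_0).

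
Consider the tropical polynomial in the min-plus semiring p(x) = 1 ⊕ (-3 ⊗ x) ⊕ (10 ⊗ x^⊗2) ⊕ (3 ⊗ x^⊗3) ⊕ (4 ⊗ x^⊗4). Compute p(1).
p(1) = -2

A tropical monomial a ⊗ x^⊗i evaluates to a + i · x. Evaluating each term at x = 1:
  Term 0 contributes 1 + 0 · 1 = 1
  Term 1 contributes -3 + 1 · 1 = -2
  Term 2 contributes 10 + 2 · 1 = 12
  Term 3 contributes 3 + 3 · 1 = 6
  Term 4 contributes 4 + 4 · 1 = 8
p(1) = ⊕ of these = min[1, -2, 12, 6, 8] = -2.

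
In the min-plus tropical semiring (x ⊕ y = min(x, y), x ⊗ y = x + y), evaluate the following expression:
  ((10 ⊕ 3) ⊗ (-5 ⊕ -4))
((10 ⊕ 3) ⊗ (-5 ⊕ -4)) = -2

Expand innermost to outermost. Recall ⊕ takes the minimum of its arguments and ⊗ takes their sum. Working out the expression ((10 ⊕ 3) ⊗ (-5 ⊕ -4)) gives -2.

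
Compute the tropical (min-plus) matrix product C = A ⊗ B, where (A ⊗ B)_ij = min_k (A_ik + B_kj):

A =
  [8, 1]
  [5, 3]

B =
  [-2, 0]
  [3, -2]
A ⊗ B =
  [4, -1]
  [3, 1]

Apply the min-plus product entry-by-entry:
  C[0][0] = min over k of (A[0][0] + B[0][0] = 8 + -2 = 6, A[0][1] + B[1][0] = 1 + 3 = 4) = 4 (attained at k = 1)
  C[0][1] = min over k of (A[0][0] + B[0][1] = 8 + 0 = 8, A[0][1] + B[1][1] = 1 + -2 = -1) = -1 (attained at k = 1)
  C[1][0] = min over k of (A[1][0] + B[0][0] = 5 + -2 = 3, A[1][1] + B[1][0] = 3 + 3 = 6) = 3 (attained at k = 0)
  C[1][1] = min over k of (A[1][0] + B[0][1] = 5 + 0 = 5, A[1][1] + B[1][1] = 3 + -2 = 1) = 1 (attained at k = 1)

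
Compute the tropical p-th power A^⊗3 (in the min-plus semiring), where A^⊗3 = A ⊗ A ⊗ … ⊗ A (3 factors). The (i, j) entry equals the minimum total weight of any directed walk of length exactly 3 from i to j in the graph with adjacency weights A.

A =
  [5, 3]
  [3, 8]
A^⊗3 =
  [11, 9]
  [9, 11]

Each entry (A^⊗3)_ij equals the minimum over all length-3 walks i = v_0 → v_1 → … → v_3 = j of Σ_t A[v_t][v_{t+1}]. For example, for (i, j) = (0, 1) we minimise over 4 possible intermediate vertex sequences; the minimum is 9, attained along the walk 0 → 1 → 0 → 1.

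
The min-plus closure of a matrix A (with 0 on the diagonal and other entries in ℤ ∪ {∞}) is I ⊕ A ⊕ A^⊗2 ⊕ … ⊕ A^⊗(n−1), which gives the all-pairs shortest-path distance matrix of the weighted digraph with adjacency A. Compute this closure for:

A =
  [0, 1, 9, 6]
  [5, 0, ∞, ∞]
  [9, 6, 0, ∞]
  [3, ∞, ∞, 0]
Closure =
  [0, 1, 9, 6]
  [5, 0, 14, 11]
  [9, 6, 0, 15]
  [3, 4, 12, 0]

This is the Floyd-Warshall all-pairs shortest-path computation. For each intermediate vertex k = 0, 1, …, 3, update dist[i][j] ← min(dist[i][j], dist[i][k] + dist[k][j]). The final matrix gives, for each (i, j), the minimum total weight of any directed path from i to j (possibly empty when i = j).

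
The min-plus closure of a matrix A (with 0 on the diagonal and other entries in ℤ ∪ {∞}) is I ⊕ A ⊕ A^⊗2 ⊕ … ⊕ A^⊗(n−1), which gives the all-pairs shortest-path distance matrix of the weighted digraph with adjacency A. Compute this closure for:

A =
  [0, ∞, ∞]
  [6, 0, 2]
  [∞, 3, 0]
Closure =
  [0, ∞, ∞]
  [6, 0, 2]
  [9, 3, 0]

This is the Floyd-Warshall all-pairs shortest-path computation. For each intermediate vertex k = 0, 1, …, 2, update dist[i][j] ← min(dist[i][j], dist[i][k] + dist[k][j]). The final matrix gives, for each (i, j), the minimum total weight of any directed path from i to j (possibly empty when i = j).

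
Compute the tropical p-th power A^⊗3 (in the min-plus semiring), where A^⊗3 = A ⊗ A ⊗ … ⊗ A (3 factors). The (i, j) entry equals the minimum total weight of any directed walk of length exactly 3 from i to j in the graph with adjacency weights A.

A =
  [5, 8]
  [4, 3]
A^⊗3 =
  [15, 14]
  [10, 9]

Each entry (A^⊗3)_ij equals the minimum over all length-3 walks i = v_0 → v_1 → … → v_3 = j of Σ_t A[v_t][v_{t+1}]. For example, for (i, j) = (0, 1) we minimise over 4 possible intermediate vertex sequences; the minimum is 14, attained along the walk 0 → 1 → 1 → 1.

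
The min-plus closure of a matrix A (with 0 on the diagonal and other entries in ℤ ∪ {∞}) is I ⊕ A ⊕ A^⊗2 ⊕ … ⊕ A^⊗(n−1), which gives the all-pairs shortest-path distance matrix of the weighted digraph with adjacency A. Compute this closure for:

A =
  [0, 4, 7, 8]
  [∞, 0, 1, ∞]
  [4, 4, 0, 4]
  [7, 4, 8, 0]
Closure =
  [0, 4, 5, 8]
  [5, 0, 1, 5]
  [4, 4, 0, 4]
  [7, 4, 5, 0]

This is the Floyd-Warshall all-pairs shortest-path computation. For each intermediate vertex k = 0, 1, …, 3, update dist[i][j] ← min(dist[i][j], dist[i][k] + dist[k][j]). The final matrix gives, for each (i, j), the minimum total weight of any directed path from i to j (possibly empty when i = j).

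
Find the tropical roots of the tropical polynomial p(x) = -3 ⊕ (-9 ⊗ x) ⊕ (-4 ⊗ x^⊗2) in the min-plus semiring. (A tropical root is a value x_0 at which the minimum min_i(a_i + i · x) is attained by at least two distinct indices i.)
Roots: {-5, 6}

Each tropical root is a break point of the lower envelope of the lines y = a_i + i · x (there are 3 lines, with slopes 0, 1, ..., 2). Only the lines that attain the minimum somewhere contribute to roots; other lines are dominated. Here the surviving (envelope) indices are i = 2, i = 1, i = 0.
Intersections between consecutive envelope lines give the roots: for adjacent envelope indices i < j the intersection is x = (a_i − a_j) / (j − i). Reading off the sorted break points: {-5, 6}.
Verification: at each break x_0, at least two indices attain the minimum of min_i(a_i + i · x_0).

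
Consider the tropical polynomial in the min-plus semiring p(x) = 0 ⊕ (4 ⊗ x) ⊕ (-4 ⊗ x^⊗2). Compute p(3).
p(3) = 0

A tropical monomial a ⊗ x^⊗i evaluates to a + i · x. Evaluating each term at x = 3:
  Term 0 contributes 0 + 0 · 3 = 0
  Term 1 contributes 4 + 1 · 3 = 7
  Term 2 contributes -4 + 2 · 3 = 2
p(3) = ⊕ of these = min[0, 7, 2] = 0.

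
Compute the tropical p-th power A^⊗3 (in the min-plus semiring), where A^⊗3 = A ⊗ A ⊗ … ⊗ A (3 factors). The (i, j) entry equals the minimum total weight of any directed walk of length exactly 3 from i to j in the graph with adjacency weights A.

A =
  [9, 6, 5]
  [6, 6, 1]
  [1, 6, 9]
A^⊗3 =
  [8, 12, 11]
  [8, 8, 7]
  [7, 12, 8]

Each entry (A^⊗3)_ij equals the minimum over all length-3 walks i = v_0 → v_1 → … → v_3 = j of Σ_t A[v_t][v_{t+1}]. For example, for (i, j) = (0, 2) we minimise over 9 possible intermediate vertex sequences; the minimum is 11, attained along the walk 0 → 2 → 0 → 2.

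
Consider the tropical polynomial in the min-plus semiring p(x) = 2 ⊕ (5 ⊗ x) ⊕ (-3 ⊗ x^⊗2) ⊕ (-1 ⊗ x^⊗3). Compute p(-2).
p(-2) = -7

A tropical monomial a ⊗ x^⊗i evaluates to a + i · x. Evaluating each term at x = -2:
  Term 0 contributes 2 + 0 · -2 = 2
  Term 1 contributes 5 + 1 · -2 = 3
  Term 2 contributes -3 + 2 · -2 = -7
  Term 3 contributes -1 + 3 · -2 = -7
p(-2) = ⊕ of these = min[2, 3, -7, -7] = -7.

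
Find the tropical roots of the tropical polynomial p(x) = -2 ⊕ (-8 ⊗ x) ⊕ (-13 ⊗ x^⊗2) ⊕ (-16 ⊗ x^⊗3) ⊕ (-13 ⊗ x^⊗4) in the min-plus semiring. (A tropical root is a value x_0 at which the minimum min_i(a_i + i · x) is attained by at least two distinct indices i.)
Roots: {-3, 3, 5, 6}

Each tropical root is a break point of the lower envelope of the lines y = a_i + i · x (there are 5 lines, with slopes 0, 1, ..., 4). Only the lines that attain the minimum somewhere contribute to roots; other lines are dominated. Here the surviving (envelope) indices are i = 4, i = 3, i = 2, i = 1, i = 0.
Intersections between consecutive envelope lines give the roots: for adjacent envelope indices i < j the intersection is x = (a_i − a_j) / (j − i). Reading off the sorted break points: {-3, 3, 5, 6}.
Verification: at each break x_0, at least two indices attain the minimum of min_i(a_i + i · x_0).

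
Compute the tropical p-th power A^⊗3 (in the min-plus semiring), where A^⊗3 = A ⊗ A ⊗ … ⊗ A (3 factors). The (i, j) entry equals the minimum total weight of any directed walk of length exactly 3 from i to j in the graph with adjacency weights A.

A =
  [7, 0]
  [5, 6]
A^⊗3 =
  [11, 5]
  [10, 11]

Each entry (A^⊗3)_ij equals the minimum over all length-3 walks i = v_0 → v_1 → … → v_3 = j of Σ_t A[v_t][v_{t+1}]. For example, for (i, j) = (0, 1) we minimise over 4 possible intermediate vertex sequences; the minimum is 5, attained along the walk 0 → 1 → 0 → 1.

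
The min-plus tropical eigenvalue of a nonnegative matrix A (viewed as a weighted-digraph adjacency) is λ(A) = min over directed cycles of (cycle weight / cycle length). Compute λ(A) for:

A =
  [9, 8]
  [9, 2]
λ(A) = 2

Enumerate directed cycles and compute their means (weight / length). Sample:
  cycle 0 → 0: weight = 9, length = 1, mean = 9/1 ≈ 9.000
  cycle 1 → 1: weight = 2, length = 1, mean = 2/1 ≈ 2.000
  cycle 0 → 1 → 0: weight = 17, length = 2, mean = 17/2 ≈ 8.500
  cycle 1 → 0 → 1: weight = 17, length = 2, mean = 17/2 ≈ 8.500
Minimum mean = 2.000, attained e.g. along the cycle 1 → 1 with weight 2 and length 1. So λ(A) = 2/1 = 2.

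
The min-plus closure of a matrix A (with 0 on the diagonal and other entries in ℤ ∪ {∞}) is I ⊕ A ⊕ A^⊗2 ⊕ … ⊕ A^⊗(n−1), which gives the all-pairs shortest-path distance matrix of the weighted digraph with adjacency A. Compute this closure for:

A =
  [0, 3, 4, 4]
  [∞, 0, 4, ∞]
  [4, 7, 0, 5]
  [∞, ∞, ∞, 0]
Closure =
  [0, 3, 4, 4]
  [8, 0, 4, 9]
  [4, 7, 0, 5]
  [∞, ∞, ∞, 0]

This is the Floyd-Warshall all-pairs shortest-path computation. For each intermediate vertex k = 0, 1, …, 3, update dist[i][j] ← min(dist[i][j], dist[i][k] + dist[k][j]). The final matrix gives, for each (i, j), the minimum total weight of any directed path from i to j (possibly empty when i = j).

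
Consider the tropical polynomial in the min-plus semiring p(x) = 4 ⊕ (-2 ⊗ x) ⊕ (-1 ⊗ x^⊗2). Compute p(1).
p(1) = -1

A tropical monomial a ⊗ x^⊗i evaluates to a + i · x. Evaluating each term at x = 1:
  Term 0 contributes 4 + 0 · 1 = 4
  Term 1 contributes -2 + 1 · 1 = -1
  Term 2 contributes -1 + 2 · 1 = 1
p(1) = ⊕ of these = min[4, -1, 1] = -1.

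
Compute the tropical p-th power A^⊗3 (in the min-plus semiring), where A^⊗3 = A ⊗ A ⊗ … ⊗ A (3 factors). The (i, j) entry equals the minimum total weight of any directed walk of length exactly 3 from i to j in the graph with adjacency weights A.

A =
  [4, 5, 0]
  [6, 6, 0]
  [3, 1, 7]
A^⊗3 =
  [7, 5, 1]
  [7, 7, 1]
  [4, 2, 7]

Each entry (A^⊗3)_ij equals the minimum over all length-3 walks i = v_0 → v_1 → … → v_3 = j of Σ_t A[v_t][v_{t+1}]. For example, for (i, j) = (0, 2) we minimise over 9 possible intermediate vertex sequences; the minimum is 1, attained along the walk 0 → 2 → 1 → 2.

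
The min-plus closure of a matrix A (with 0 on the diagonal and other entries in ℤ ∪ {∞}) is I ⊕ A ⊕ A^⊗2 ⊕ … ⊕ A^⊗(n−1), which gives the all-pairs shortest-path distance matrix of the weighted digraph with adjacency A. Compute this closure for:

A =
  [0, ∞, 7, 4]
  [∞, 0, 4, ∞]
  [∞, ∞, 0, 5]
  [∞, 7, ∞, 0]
Closure =
  [0, 11, 7, 4]
  [∞, 0, 4, 9]
  [∞, 12, 0, 5]
  [∞, 7, 11, 0]

This is the Floyd-Warshall all-pairs shortest-path computation. For each intermediate vertex k = 0, 1, …, 3, update dist[i][j] ← min(dist[i][j], dist[i][k] + dist[k][j]). The final matrix gives, for each (i, j), the minimum total weight of any directed path from i to j (possibly empty when i = j).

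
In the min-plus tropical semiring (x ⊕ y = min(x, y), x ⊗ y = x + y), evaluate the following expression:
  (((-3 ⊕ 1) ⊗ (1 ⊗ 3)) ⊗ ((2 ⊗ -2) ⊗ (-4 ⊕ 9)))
(((-3 ⊕ 1) ⊗ (1 ⊗ 3)) ⊗ ((2 ⊗ -2) ⊗ (-4 ⊕ 9))) = -3

Expand innermost to outermost. Recall ⊕ takes the minimum of its arguments and ⊗ takes their sum. Working out the expression (((-3 ⊕ 1) ⊗ (1 ⊗ 3)) ⊗ ((2 ⊗ -2) ⊗ (-4 ⊕ 9))) gives -3.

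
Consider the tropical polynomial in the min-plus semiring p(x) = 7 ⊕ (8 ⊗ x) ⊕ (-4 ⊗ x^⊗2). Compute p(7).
p(7) = 7

A tropical monomial a ⊗ x^⊗i evaluates to a + i · x. Evaluating each term at x = 7:
  Term 0 contributes 7 + 0 · 7 = 7
  Term 1 contributes 8 + 1 · 7 = 15
  Term 2 contributes -4 + 2 · 7 = 10
p(7) = ⊕ of these = min[7, 15, 10] = 7.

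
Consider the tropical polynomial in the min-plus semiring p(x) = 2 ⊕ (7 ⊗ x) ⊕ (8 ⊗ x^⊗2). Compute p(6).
p(6) = 2

A tropical monomial a ⊗ x^⊗i evaluates to a + i · x. Evaluating each term at x = 6:
  Term 0 contributes 2 + 0 · 6 = 2
  Term 1 contributes 7 + 1 · 6 = 13
  Term 2 contributes 8 + 2 · 6 = 20
p(6) = ⊕ of these = min[2, 13, 20] = 2.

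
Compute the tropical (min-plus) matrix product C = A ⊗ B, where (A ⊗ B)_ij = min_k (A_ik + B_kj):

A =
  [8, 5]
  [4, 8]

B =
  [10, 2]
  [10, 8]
A ⊗ B =
  [15, 10]
  [14, 6]

Apply the min-plus product entry-by-entry:
  C[0][0] = min over k of (A[0][0] + B[0][0] = 8 + 10 = 18, A[0][1] + B[1][0] = 5 + 10 = 15) = 15 (attained at k = 1)
  C[0][1] = min over k of (A[0][0] + B[0][1] = 8 + 2 = 10, A[0][1] + B[1][1] = 5 + 8 = 13) = 10 (attained at k = 0)
  C[1][0] = min over k of (A[1][0] + B[0][0] = 4 + 10 = 14, A[1][1] + B[1][0] = 8 + 10 = 18) = 14 (attained at k = 0)
  C[1][1] = min over k of (A[1][0] + B[0][1] = 4 + 2 = 6, A[1][1] + B[1][1] = 8 + 8 = 16) = 6 (attained at k = 0)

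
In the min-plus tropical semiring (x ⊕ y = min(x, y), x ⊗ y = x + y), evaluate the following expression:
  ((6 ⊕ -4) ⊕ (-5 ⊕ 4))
((6 ⊕ -4) ⊕ (-5 ⊕ 4)) = -5

Expand innermost to outermost. Recall ⊕ takes the minimum of its arguments and ⊗ takes their sum. Working out the expression ((6 ⊕ -4) ⊕ (-5 ⊕ 4)) gives -5.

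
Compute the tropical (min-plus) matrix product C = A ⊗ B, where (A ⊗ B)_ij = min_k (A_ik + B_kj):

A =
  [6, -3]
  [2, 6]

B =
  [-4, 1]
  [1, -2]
A ⊗ B =
  [-2, -5]
  [-2, 3]

Apply the min-plus product entry-by-entry:
  C[0][0] = min over k of (A[0][0] + B[0][0] = 6 + -4 = 2, A[0][1] + B[1][0] = -3 + 1 = -2) = -2 (attained at k = 1)
  C[0][1] = min over k of (A[0][0] + B[0][1] = 6 + 1 = 7, A[0][1] + B[1][1] = -3 + -2 = -5) = -5 (attained at k = 1)
  C[1][0] = min over k of (A[1][0] + B[0][0] = 2 + -4 = -2, A[1][1] + B[1][0] = 6 + 1 = 7) = -2 (attained at k = 0)
  C[1][1] = min over k of (A[1][0] + B[0][1] = 2 + 1 = 3, A[1][1] + B[1][1] = 6 + -2 = 4) = 3 (attained at k = 0)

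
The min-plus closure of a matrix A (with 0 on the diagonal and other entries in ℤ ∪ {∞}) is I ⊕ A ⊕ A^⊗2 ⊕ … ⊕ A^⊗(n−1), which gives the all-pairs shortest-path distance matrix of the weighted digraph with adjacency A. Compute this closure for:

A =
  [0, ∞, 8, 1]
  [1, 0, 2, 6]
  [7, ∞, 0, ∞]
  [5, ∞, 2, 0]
Closure =
  [0, ∞, 3, 1]
  [1, 0, 2, 2]
  [7, ∞, 0, 8]
  [5, ∞, 2, 0]

This is the Floyd-Warshall all-pairs shortest-path computation. For each intermediate vertex k = 0, 1, …, 3, update dist[i][j] ← min(dist[i][j], dist[i][k] + dist[k][j]). The final matrix gives, for each (i, j), the minimum total weight of any directed path from i to j (possibly empty when i = j).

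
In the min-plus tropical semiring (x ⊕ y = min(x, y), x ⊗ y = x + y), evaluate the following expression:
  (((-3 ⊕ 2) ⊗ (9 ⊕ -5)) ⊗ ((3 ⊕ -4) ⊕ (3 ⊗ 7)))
(((-3 ⊕ 2) ⊗ (9 ⊕ -5)) ⊗ ((3 ⊕ -4) ⊕ (3 ⊗ 7))) = -12

Expand innermost to outermost. Recall ⊕ takes the minimum of its arguments and ⊗ takes their sum. Working out the expression (((-3 ⊕ 2) ⊗ (9 ⊕ -5)) ⊗ ((3 ⊕ -4) ⊕ (3 ⊗ 7))) gives -12.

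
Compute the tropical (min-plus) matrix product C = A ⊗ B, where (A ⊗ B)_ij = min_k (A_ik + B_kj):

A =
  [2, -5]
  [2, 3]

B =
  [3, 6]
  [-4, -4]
A ⊗ B =
  [-9, -9]
  [-1, -1]

Apply the min-plus product entry-by-entry:
  C[0][0] = min over k of (A[0][0] + B[0][0] = 2 + 3 = 5, A[0][1] + B[1][0] = -5 + -4 = -9) = -9 (attained at k = 1)
  C[0][1] = min over k of (A[0][0] + B[0][1] = 2 + 6 = 8, A[0][1] + B[1][1] = -5 + -4 = -9) = -9 (attained at k = 1)
  C[1][0] = min over k of (A[1][0] + B[0][0] = 2 + 3 = 5, A[1][1] + B[1][0] = 3 + -4 = -1) = -1 (attained at k = 1)
  C[1][1] = min over k of (A[1][0] + B[0][1] = 2 + 6 = 8, A[1][1] + B[1][1] = 3 + -4 = -1) = -1 (attained at k = 1)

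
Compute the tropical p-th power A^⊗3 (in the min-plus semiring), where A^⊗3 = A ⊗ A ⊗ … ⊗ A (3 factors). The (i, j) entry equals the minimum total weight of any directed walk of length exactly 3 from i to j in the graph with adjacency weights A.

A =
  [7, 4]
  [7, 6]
A^⊗3 =
  [17, 15]
  [18, 17]

Each entry (A^⊗3)_ij equals the minimum over all length-3 walks i = v_0 → v_1 → … → v_3 = j of Σ_t A[v_t][v_{t+1}]. For example, for (i, j) = (0, 1) we minimise over 4 possible intermediate vertex sequences; the minimum is 15, attained along the walk 0 → 1 → 0 → 1.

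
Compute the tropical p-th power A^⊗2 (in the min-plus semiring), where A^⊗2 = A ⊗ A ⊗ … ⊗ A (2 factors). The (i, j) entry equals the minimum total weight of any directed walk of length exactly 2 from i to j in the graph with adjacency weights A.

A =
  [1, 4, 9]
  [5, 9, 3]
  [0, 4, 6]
A^⊗2 =
  [2, 5, 7]
  [3, 7, 9]
  [1, 4, 7]

Each entry (A^⊗2)_ij equals the minimum over all length-2 walks i = v_0 → v_1 → … → v_2 = j of Σ_t A[v_t][v_{t+1}]. For example, for (i, j) = (0, 2) we minimise over 3 possible intermediate vertex sequences; the minimum is 7, attained along the walk 0 → 1 → 2.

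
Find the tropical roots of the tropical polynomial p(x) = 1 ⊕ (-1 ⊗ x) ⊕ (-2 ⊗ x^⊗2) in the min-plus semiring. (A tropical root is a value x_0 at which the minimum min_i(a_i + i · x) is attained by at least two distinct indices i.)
Roots: {1, 2}

Each tropical root is a break point of the lower envelope of the lines y = a_i + i · x (there are 3 lines, with slopes 0, 1, ..., 2). Only the lines that attain the minimum somewhere contribute to roots; other lines are dominated. Here the surviving (envelope) indices are i = 2, i = 1, i = 0.
Intersections between consecutive envelope lines give the roots: for adjacent envelope indices i < j the intersection is x = (a_i − a_j) / (j − i). Reading off the sorted break points: {1, 2}.
Verification: at each break x_0, at least two indices attain the minimum of min_i(a_i + i · x_0).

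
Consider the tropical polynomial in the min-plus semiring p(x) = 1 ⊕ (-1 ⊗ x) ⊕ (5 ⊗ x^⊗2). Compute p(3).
p(3) = 1

A tropical monomial a ⊗ x^⊗i evaluates to a + i · x. Evaluating each term at x = 3:
  Term 0 contributes 1 + 0 · 3 = 1
  Term 1 contributes -1 + 1 · 3 = 2
  Term 2 contributes 5 + 2 · 3 = 11
p(3) = ⊕ of these = min[1, 2, 11] = 1.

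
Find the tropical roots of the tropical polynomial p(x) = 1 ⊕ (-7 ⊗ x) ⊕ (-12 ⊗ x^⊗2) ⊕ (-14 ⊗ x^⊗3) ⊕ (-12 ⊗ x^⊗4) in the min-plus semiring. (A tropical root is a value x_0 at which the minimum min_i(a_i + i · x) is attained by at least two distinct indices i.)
Roots: {-2, 2, 5, 8}

Each tropical root is a break point of the lower envelope of the lines y = a_i + i · x (there are 5 lines, with slopes 0, 1, ..., 4). Only the lines that attain the minimum somewhere contribute to roots; other lines are dominated. Here the surviving (envelope) indices are i = 4, i = 3, i = 2, i = 1, i = 0.
Intersections between consecutive envelope lines give the roots: for adjacent envelope indices i < j the intersection is x = (a_i − a_j) / (j − i). Reading off the sorted break points: {-2, 2, 5, 8}.
Verification: at each break x_0, at least two indices attain the minimum of min_i(a_i + i · x_0).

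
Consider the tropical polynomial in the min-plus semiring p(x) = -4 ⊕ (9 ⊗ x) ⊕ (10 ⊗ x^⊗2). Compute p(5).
p(5) = -4

A tropical monomial a ⊗ x^⊗i evaluates to a + i · x. Evaluating each term at x = 5:
  Term 0 contributes -4 + 0 · 5 = -4
  Term 1 contributes 9 + 1 · 5 = 14
  Term 2 contributes 10 + 2 · 5 = 20
p(5) = ⊕ of these = min[-4, 14, 20] = -4.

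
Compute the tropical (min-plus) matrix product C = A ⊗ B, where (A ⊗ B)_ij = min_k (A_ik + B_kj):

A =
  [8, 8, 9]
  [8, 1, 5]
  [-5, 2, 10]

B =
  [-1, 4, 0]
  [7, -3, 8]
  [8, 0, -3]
A ⊗ B =
  [7, 5, 6]
  [7, -2, 2]
  [-6, -1, -5]

Apply the min-plus product entry-by-entry:
  C[0][0] = min over k of (A[0][0] + B[0][0] = 8 + -1 = 7, A[0][1] + B[1][0] = 8 + 7 = 15, A[0][2] + B[2][0] = 9 + 8 = 17) = 7 (attained at k = 0)
  C[0][1] = min over k of (A[0][0] + B[0][1] = 8 + 4 = 12, A[0][1] + B[1][1] = 8 + -3 = 5, A[0][2] + B[2][1] = 9 + 0 = 9) = 5 (attained at k = 1)
  C[0][2] = min over k of (A[0][0] + B[0][2] = 8 + 0 = 8, A[0][1] + B[1][2] = 8 + 8 = 16, A[0][2] + B[2][2] = 9 + -3 = 6) = 6 (attained at k = 2)
  C[1][0] = min over k of (A[1][0] + B[0][0] = 8 + -1 = 7, A[1][1] + B[1][0] = 1 + 7 = 8, A[1][2] + B[2][0] = 5 + 8 = 13) = 7 (attained at k = 0)
  C[1][1] = min over k of (A[1][0] + B[0][1] = 8 + 4 = 12, A[1][1] + B[1][1] = 1 + -3 = -2, A[1][2] + B[2][1] = 5 + 0 = 5) = -2 (attained at k = 1)
  C[1][2] = min over k of (A[1][0] + B[0][2] = 8 + 0 = 8, A[1][1] + B[1][2] = 1 + 8 = 9, A[1][2] + B[2][2] = 5 + -3 = 2) = 2 (attained at k = 2)
  C[2][0] = min over k of (A[2][0] + B[0][0] = -5 + -1 = -6, A[2][1] + B[1][0] = 2 + 7 = 9, A[2][2] + B[2][0] = 10 + 8 = 18) = -6 (attained at k = 0)
  C[2][1] = min over k of (A[2][0] + B[0][1] = -5 + 4 = -1, A[2][1] + B[1][1] = 2 + -3 = -1, A[2][2] + B[2][1] = 10 + 0 = 10) = -1 (attained at k = 0)
  C[2][2] = min over k of (A[2][0] + B[0][2] = -5 + 0 = -5, A[2][1] + B[1][2] = 2 + 8 = 10, A[2][2] + B[2][2] = 10 + -3 = 7) = -5 (attained at k = 0)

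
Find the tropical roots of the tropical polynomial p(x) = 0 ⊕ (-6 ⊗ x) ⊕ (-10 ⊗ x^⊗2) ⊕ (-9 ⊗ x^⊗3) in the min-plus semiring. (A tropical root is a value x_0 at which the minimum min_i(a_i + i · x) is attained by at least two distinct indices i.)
Roots: {-1, 4, 6}

Each tropical root is a break point of the lower envelope of the lines y = a_i + i · x (there are 4 lines, with slopes 0, 1, ..., 3). Only the lines that attain the minimum somewhere contribute to roots; other lines are dominated. Here the surviving (envelope) indices are i = 3, i = 2, i = 1, i = 0.
Intersections between consecutive envelope lines give the roots: for adjacent envelope indices i < j the intersection is x = (a_i − a_j) / (j − i). Reading off the sorted break points: {-1, 4, 6}.
Verification: at each break x_0, at least two indices attain the minimum of min_i(a_i + i · x_0).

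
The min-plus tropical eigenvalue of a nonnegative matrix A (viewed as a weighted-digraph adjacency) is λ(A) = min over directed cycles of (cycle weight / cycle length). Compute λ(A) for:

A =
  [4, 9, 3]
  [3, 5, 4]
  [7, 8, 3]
λ(A) = 3

Enumerate directed cycles and compute their means (weight / length). Sample:
  cycle 0 → 0: weight = 4, length = 1, mean = 4/1 ≈ 4.000
  cycle 1 → 1: weight = 5, length = 1, mean = 5/1 ≈ 5.000
  cycle 2 → 2: weight = 3, length = 1, mean = 3/1 ≈ 3.000
  cycle 0 → 1 → 0: weight = 12, length = 2, mean = 12/2 ≈ 6.000
  cycle 0 → 2 → 0: weight = 10, length = 2, mean = 10/2 ≈ 5.000
  cycle 1 → 0 → 1: weight = 12, length = 2, mean = 12/2 ≈ 6.000
Minimum mean = 3.000, attained e.g. along the cycle 2 → 2 with weight 3 and length 1. So λ(A) = 3/1 = 3.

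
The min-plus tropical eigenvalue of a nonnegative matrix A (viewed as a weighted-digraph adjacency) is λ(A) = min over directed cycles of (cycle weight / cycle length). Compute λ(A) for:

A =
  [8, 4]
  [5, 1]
λ(A) = 1

Enumerate directed cycles and compute their means (weight / length). Sample:
  cycle 0 → 0: weight = 8, length = 1, mean = 8/1 ≈ 8.000
  cycle 1 → 1: weight = 1, length = 1, mean = 1/1 ≈ 1.000
  cycle 0 → 1 → 0: weight = 9, length = 2, mean = 9/2 ≈ 4.500
  cycle 1 → 0 → 1: weight = 9, length = 2, mean = 9/2 ≈ 4.500
Minimum mean = 1.000, attained e.g. along the cycle 1 → 1 with weight 1 and length 1. So λ(A) = 1/1 = 1.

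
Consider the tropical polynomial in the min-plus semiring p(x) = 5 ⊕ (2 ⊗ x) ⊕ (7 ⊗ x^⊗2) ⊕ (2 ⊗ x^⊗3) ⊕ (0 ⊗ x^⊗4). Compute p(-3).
p(-3) = -12

A tropical monomial a ⊗ x^⊗i evaluates to a + i · x. Evaluating each term at x = -3:
  Term 0 contributes 5 + 0 · -3 = 5
  Term 1 contributes 2 + 1 · -3 = -1
  Term 2 contributes 7 + 2 · -3 = 1
  Term 3 contributes 2 + 3 · -3 = -7
  Term 4 contributes 0 + 4 · -3 = -12
p(-3) = ⊕ of these = min[5, -1, 1, -7, -12] = -12.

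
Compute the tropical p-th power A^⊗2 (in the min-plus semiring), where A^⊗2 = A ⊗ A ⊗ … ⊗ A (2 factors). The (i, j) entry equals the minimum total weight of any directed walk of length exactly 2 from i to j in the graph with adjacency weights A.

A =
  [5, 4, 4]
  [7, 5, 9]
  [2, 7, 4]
A^⊗2 =
  [6, 9, 8]
  [11, 10, 11]
  [6, 6, 6]

Each entry (A^⊗2)_ij equals the minimum over all length-2 walks i = v_0 → v_1 → … → v_2 = j of Σ_t A[v_t][v_{t+1}]. For example, for (i, j) = (0, 2) we minimise over 3 possible intermediate vertex sequences; the minimum is 8, attained along the walk 0 → 2 → 2.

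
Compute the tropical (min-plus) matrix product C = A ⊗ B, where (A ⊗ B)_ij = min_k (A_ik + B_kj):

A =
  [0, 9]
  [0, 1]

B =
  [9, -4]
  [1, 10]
A ⊗ B =
  [9, -4]
  [2, -4]

Apply the min-plus product entry-by-entry:
  C[0][0] = min over k of (A[0][0] + B[0][0] = 0 + 9 = 9, A[0][1] + B[1][0] = 9 + 1 = 10) = 9 (attained at k = 0)
  C[0][1] = min over k of (A[0][0] + B[0][1] = 0 + -4 = -4, A[0][1] + B[1][1] = 9 + 10 = 19) = -4 (attained at k = 0)
  C[1][0] = min over k of (A[1][0] + B[0][0] = 0 + 9 = 9, A[1][1] + B[1][0] = 1 + 1 = 2) = 2 (attained at k = 1)
  C[1][1] = min over k of (A[1][0] + B[0][1] = 0 + -4 = -4, A[1][1] + B[1][1] = 1 + 10 = 11) = -4 (attained at k = 0)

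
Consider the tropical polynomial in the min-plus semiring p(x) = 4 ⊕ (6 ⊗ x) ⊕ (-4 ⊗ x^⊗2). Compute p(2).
p(2) = 0

A tropical monomial a ⊗ x^⊗i evaluates to a + i · x. Evaluating each term at x = 2:
  Term 0 contributes 4 + 0 · 2 = 4
  Term 1 contributes 6 + 1 · 2 = 8
  Term 2 contributes -4 + 2 · 2 = 0
p(2) = ⊕ of these = min[4, 8, 0] = 0.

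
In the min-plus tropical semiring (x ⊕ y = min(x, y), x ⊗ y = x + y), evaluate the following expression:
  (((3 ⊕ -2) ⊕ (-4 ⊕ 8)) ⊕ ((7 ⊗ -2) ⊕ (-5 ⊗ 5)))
(((3 ⊕ -2) ⊕ (-4 ⊕ 8)) ⊕ ((7 ⊗ -2) ⊕ (-5 ⊗ 5))) = -4

Expand innermost to outermost. Recall ⊕ takes the minimum of its arguments and ⊗ takes their sum. Working out the expression (((3 ⊕ -2) ⊕ (-4 ⊕ 8)) ⊕ ((7 ⊗ -2) ⊕ (-5 ⊗ 5))) gives -4.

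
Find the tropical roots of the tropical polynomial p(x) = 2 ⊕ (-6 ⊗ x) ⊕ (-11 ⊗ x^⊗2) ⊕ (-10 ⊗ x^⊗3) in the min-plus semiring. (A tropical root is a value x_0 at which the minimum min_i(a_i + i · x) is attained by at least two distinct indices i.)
Roots: {-1, 5, 8}

Each tropical root is a break point of the lower envelope of the lines y = a_i + i · x (there are 4 lines, with slopes 0, 1, ..., 3). Only the lines that attain the minimum somewhere contribute to roots; other lines are dominated. Here the surviving (envelope) indices are i = 3, i = 2, i = 1, i = 0.
Intersections between consecutive envelope lines give the roots: for adjacent envelope indices i < j the intersection is x = (a_i − a_j) / (j − i). Reading off the sorted break points: {-1, 5, 8}.
Verification: at each break x_0, at least two indices attain the minimum of min_i(a_i + i · x_0).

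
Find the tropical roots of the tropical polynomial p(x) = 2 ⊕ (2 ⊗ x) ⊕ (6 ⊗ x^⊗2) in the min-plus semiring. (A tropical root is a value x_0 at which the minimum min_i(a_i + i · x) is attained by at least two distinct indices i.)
Roots: {-4, 0}

Each tropical root is a break point of the lower envelope of the lines y = a_i + i · x (there are 3 lines, with slopes 0, 1, ..., 2). Only the lines that attain the minimum somewhere contribute to roots; other lines are dominated. Here the surviving (envelope) indices are i = 2, i = 1, i = 0.
Intersections between consecutive envelope lines give the roots: for adjacent envelope indices i < j the intersection is x = (a_i − a_j) / (j − i). Reading off the sorted break points: {-4, 0}.
Verification: at each break x_0, at least two indices attain the minimum of min_i(a_i + i · x_0).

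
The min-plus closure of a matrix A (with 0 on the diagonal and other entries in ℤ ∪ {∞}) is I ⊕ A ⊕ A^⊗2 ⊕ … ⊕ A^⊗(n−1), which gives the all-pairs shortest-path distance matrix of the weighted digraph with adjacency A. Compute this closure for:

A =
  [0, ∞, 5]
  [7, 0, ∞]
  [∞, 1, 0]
Closure =
  [0, 6, 5]
  [7, 0, 12]
  [8, 1, 0]

This is the Floyd-Warshall all-pairs shortest-path computation. For each intermediate vertex k = 0, 1, …, 2, update dist[i][j] ← min(dist[i][j], dist[i][k] + dist[k][j]). The final matrix gives, for each (i, j), the minimum total weight of any directed path from i to j (possibly empty when i = j).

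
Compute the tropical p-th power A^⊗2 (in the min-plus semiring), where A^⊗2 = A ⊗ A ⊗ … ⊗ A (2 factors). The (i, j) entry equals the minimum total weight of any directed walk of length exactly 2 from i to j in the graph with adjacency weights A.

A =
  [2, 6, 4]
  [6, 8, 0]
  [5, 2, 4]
A^⊗2 =
  [4, 6, 6]
  [5, 2, 4]
  [7, 6, 2]

Each entry (A^⊗2)_ij equals the minimum over all length-2 walks i = v_0 → v_1 → … → v_2 = j of Σ_t A[v_t][v_{t+1}]. For example, for (i, j) = (0, 2) we minimise over 3 possible intermediate vertex sequences; the minimum is 6, attained along the walk 0 → 0 → 2.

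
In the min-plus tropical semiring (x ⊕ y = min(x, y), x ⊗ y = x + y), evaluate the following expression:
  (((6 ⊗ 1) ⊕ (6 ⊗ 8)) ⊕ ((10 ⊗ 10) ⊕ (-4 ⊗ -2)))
(((6 ⊗ 1) ⊕ (6 ⊗ 8)) ⊕ ((10 ⊗ 10) ⊕ (-4 ⊗ -2))) = -6

Expand innermost to outermost. Recall ⊕ takes the minimum of its arguments and ⊗ takes their sum. Working out the expression (((6 ⊗ 1) ⊕ (6 ⊗ 8)) ⊕ ((10 ⊗ 10) ⊕ (-4 ⊗ -2))) gives -6.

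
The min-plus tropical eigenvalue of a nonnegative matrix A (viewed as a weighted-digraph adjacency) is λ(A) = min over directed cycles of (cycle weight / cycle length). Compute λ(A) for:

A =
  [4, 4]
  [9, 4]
λ(A) = 4

Enumerate directed cycles and compute their means (weight / length). Sample:
  cycle 0 → 0: weight = 4, length = 1, mean = 4/1 ≈ 4.000
  cycle 1 → 1: weight = 4, length = 1, mean = 4/1 ≈ 4.000
  cycle 0 → 1 → 0: weight = 13, length = 2, mean = 13/2 ≈ 6.500
  cycle 1 → 0 → 1: weight = 13, length = 2, mean = 13/2 ≈ 6.500
Minimum mean = 4.000, attained e.g. along the cycle 0 → 0 with weight 4 and length 1. So λ(A) = 4/1 = 4.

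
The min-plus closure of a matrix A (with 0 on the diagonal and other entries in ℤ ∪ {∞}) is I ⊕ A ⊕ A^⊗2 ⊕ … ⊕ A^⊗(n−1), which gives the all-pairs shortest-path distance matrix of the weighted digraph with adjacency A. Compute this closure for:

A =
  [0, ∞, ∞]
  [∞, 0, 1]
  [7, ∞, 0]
Closure =
  [0, ∞, ∞]
  [8, 0, 1]
  [7, ∞, 0]

This is the Floyd-Warshall all-pairs shortest-path computation. For each intermediate vertex k = 0, 1, …, 2, update dist[i][j] ← min(dist[i][j], dist[i][k] + dist[k][j]). The final matrix gives, for each (i, j), the minimum total weight of any directed path from i to j (possibly empty when i = j).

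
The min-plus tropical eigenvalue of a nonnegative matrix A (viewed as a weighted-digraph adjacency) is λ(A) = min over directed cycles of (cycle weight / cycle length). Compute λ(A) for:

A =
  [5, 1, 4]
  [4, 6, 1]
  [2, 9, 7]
λ(A) = 4/3

Enumerate directed cycles and compute their means (weight / length). Sample:
  cycle 0 → 0: weight = 5, length = 1, mean = 5/1 ≈ 5.000
  cycle 1 → 1: weight = 6, length = 1, mean = 6/1 ≈ 6.000
  cycle 2 → 2: weight = 7, length = 1, mean = 7/1 ≈ 7.000
  cycle 0 → 1 → 0: weight = 5, length = 2, mean = 5/2 ≈ 2.500
  cycle 0 → 2 → 0: weight = 6, length = 2, mean = 6/2 ≈ 3.000
  cycle 1 → 0 → 1: weight = 5, length = 2, mean = 5/2 ≈ 2.500
Minimum mean = 1.333, attained e.g. along the cycle 0 → 1 → 2 → 0 with weight 4 and length 3. So λ(A) = 4/3 = 4/3.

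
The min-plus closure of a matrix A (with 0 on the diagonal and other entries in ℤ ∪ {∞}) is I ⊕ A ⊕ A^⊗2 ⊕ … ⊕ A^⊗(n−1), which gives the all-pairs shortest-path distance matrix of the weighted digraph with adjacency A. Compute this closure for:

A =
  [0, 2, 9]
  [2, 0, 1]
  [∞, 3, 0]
Closure =
  [0, 2, 3]
  [2, 0, 1]
  [5, 3, 0]

This is the Floyd-Warshall all-pairs shortest-path computation. For each intermediate vertex k = 0, 1, …, 2, update dist[i][j] ← min(dist[i][j], dist[i][k] + dist[k][j]). The final matrix gives, for each (i, j), the minimum total weight of any directed path from i to j (possibly empty when i = j).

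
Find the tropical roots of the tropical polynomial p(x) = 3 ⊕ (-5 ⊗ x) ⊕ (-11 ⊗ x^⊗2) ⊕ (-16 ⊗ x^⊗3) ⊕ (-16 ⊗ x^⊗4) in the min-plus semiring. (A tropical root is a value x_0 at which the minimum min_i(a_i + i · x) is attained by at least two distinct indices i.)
Roots: {0, 5, 6, 8}

Each tropical root is a break point of the lower envelope of the lines y = a_i + i · x (there are 5 lines, with slopes 0, 1, ..., 4). Only the lines that attain the minimum somewhere contribute to roots; other lines are dominated. Here the surviving (envelope) indices are i = 4, i = 3, i = 2, i = 1, i = 0.
Intersections between consecutive envelope lines give the roots: for adjacent envelope indices i < j the intersection is x = (a_i − a_j) / (j − i). Reading off the sorted break points: {0, 5, 6, 8}.
Verification: at each break x_0, at least two indices attain the minimum of min_i(a_i + i · x_0).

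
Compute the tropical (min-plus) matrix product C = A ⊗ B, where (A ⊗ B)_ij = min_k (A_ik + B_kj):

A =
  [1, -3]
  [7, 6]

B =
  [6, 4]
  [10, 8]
A ⊗ B =
  [7, 5]
  [13, 11]

Apply the min-plus product entry-by-entry:
  C[0][0] = min over k of (A[0][0] + B[0][0] = 1 + 6 = 7, A[0][1] + B[1][0] = -3 + 10 = 7) = 7 (attained at k = 0)
  C[0][1] = min over k of (A[0][0] + B[0][1] = 1 + 4 = 5, A[0][1] + B[1][1] = -3 + 8 = 5) = 5 (attained at k = 0)
  C[1][0] = min over k of (A[1][0] + B[0][0] = 7 + 6 = 13, A[1][1] + B[1][0] = 6 + 10 = 16) = 13 (attained at k = 0)
  C[1][1] = min over k of (A[1][0] + B[0][1] = 7 + 4 = 11, A[1][1] + B[1][1] = 6 + 8 = 14) = 11 (attained at k = 0)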